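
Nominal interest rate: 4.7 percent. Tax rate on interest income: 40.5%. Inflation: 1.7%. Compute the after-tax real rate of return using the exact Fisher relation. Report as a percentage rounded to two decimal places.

1.08%

After-tax nominal return = 4.7% × (1 − 0.405) = 2.7965%.
1 + r = 1.027965 / 1.01700 = 1.010782
After-tax real rate = 1.010782 − 1 → 1.08%.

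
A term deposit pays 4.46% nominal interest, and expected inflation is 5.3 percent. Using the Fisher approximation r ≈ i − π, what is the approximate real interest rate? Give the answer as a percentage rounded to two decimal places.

-0.84%

r ≈ i − π = 4.46% − 5.3% = -0.84%.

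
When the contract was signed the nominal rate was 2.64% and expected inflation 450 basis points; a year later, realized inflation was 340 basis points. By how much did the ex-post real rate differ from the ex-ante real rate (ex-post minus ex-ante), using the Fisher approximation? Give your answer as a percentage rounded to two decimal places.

1.10%

Ex-ante: 2.64% − 4.5% = -1.860%
Ex-post: 2.64% − 3.4% = -0.760%
Difference (ex-post − ex-ante) = 1.1000% → 1.10%.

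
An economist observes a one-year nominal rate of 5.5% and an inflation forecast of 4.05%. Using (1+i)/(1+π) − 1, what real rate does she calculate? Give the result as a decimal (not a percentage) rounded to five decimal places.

By the Fisher identity, 1 + r = (1 + i)/(1 + π).
1 + r = 1.05500 / 1.04050 = 1.013936
r = 1.013936 − 1 = 1.3936%, i.e. 0.01394.

0.01394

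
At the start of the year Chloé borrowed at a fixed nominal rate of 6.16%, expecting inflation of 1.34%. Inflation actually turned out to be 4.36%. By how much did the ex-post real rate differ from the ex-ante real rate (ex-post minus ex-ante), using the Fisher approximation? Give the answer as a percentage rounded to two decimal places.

Ex-ante: 6.16% − 1.34% = 4.820%
Ex-post: 6.16% − 4.36% = 1.800%
Difference (ex-post − ex-ante) = -3.0200% → -3.02%.

-3.02%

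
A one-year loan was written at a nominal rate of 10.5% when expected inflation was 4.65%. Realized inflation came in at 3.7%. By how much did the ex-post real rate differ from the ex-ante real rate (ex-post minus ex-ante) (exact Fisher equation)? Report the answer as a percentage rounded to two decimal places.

Ex-ante: (1 + 0.1050)/(1 + 0.0465) − 1 = 5.5901%
Ex-post: (1 + 0.1050)/(1 + 0.0370) − 1 = 6.5574%
Difference (ex-post − ex-ante) = 0.9673% → 0.97%.

0.97%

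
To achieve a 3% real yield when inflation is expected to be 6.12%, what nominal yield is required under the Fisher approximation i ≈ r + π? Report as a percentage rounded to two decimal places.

i ≈ r + π = 3% + 6.12% = 9.12%.

9.12%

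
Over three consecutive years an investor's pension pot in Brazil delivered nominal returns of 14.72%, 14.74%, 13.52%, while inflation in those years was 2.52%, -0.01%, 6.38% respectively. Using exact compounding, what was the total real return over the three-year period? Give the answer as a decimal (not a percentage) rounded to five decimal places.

Nominal growth factor = 1.1472 × 1.1474 × 1.1352 = 1.494261
Price-level growth factor = 1.0252 × 0.9999 × 1.0638 = 1.090499
Real growth factor = 1.494261 / 1.090499 = 1.370254
Total real return = 1.370254 − 1 → 0.37025.

0.37025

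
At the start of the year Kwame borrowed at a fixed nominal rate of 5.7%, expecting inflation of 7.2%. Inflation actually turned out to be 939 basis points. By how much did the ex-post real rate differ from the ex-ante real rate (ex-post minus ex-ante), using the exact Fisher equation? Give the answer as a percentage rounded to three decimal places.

Ex-ante: (1 + 0.0570)/(1 + 0.0720) − 1 = -1.3993%
Ex-post: (1 + 0.0570)/(1 + 0.0939) − 1 = -3.3733%
Difference (ex-post − ex-ante) = -1.9740% → -1.974%.

-1.974%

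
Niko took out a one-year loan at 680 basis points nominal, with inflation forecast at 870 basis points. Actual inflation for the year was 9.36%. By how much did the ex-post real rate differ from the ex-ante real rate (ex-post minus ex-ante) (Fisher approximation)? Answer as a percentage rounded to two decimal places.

-0.66%

Ex-ante: 6.8% − 8.7% = -1.900%
Ex-post: 6.8% − 9.36% = -2.560%
Difference (ex-post − ex-ante) = -0.6600% → -0.66%.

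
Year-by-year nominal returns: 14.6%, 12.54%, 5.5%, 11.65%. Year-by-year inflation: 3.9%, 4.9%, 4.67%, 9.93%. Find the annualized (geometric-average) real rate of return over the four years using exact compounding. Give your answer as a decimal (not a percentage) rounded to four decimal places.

0.0491

Compound the nominal returns: 1.1460 × 1.1254 × 1.0550 × 1.1165 = 1.51915720.
Compound inflation: 1.0390 × 1.0490 × 1.0467 × 1.0993 = 1.25409226.
Deflate: 1.51915720 / 1.25409226 = 1.21136000.
Annualized real rate = 1.21136000^(1/4) − 1 = 4.9103% → 0.0491.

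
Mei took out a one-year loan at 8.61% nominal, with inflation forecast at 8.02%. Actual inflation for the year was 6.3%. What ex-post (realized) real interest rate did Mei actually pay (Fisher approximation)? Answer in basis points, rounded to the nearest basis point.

Ex-post: 8.61% − 6.3% = 2.310%
So the realized real rate is 231 basis points.

231 basis points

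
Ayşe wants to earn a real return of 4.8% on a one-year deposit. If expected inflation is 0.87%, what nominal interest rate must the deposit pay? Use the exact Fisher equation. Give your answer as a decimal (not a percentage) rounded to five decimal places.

0.05712

(1 + i) = (1 + r)(1 + π) = 1.04800 × 1.00870 = 1.0571176
i = 1.0571176 − 1, so the required nominal rate is 0.05712.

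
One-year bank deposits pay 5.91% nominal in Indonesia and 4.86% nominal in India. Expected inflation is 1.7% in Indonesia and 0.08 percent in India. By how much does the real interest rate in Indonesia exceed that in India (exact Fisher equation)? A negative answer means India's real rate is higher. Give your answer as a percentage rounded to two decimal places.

Indonesia: (1 + 0.0591)/(1 + 0.0170) − 1 = 4.1396%
India: (1 + 0.0486)/(1 + 0.0008) − 1 = 4.7762%
Differential = 4.1396% − 4.7762% = -0.6366% → -0.64%.

-0.64%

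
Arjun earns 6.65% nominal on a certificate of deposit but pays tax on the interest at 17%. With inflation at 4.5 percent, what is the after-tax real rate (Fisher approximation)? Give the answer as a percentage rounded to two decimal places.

After-tax nominal return = 6.65% × (1 − 0.17) = 5.5195%.
r ≈ 5.5195% − 4.5% → 1.02%.

1.02%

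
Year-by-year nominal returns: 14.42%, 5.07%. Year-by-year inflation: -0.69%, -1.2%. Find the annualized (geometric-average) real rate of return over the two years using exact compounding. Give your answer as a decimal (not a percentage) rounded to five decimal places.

Compound the nominal returns: 1.1442 × 1.0507 = 1.20221094.
Compound inflation: 0.9931 × 0.9880 = 0.98118280.
Deflate: 1.20221094 / 0.98118280 = 1.22526703.
Annualized real rate = 1.22526703^(1/2) − 1 = 10.6918% → 0.10692.

0.10692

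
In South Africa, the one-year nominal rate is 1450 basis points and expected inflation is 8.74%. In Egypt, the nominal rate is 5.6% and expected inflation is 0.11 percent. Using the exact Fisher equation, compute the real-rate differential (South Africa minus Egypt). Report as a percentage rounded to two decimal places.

South Africa: (1 + 0.1450)/(1 + 0.0874) − 1 = 5.2970%
Egypt: (1 + 0.0560)/(1 + 0.0011) − 1 = 5.4840%
Differential = 5.2970% − 5.4840% = -0.1869% → -0.19%.

-0.19%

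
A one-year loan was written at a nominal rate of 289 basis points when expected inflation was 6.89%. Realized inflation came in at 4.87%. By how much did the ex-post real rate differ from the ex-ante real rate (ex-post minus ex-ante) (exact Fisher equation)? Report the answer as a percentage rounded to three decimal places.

1.854%

Ex-ante: (1 + 0.0289)/(1 + 0.0689) − 1 = -3.7422%
Ex-post: (1 + 0.0289)/(1 + 0.0487) − 1 = -1.8881%
Difference (ex-post − ex-ante) = 1.8541% → 1.854%.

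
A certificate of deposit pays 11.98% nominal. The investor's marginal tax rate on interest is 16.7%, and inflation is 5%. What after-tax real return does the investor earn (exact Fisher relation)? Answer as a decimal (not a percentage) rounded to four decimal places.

After-tax nominal return = 11.98% × (1 − 0.167) = 9.97934%.
1 + r = 1.0997934 / 1.05000 = 1.047422
After-tax real rate = 1.047422 − 1 → 0.0474.

0.0474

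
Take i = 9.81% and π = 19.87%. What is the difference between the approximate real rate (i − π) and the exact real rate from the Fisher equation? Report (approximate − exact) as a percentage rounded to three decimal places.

-1.668%

Approximate: r ≈ 9.810% − 19.870% = -10.0600%
Exact: (1 + 0.0981)/(1 + 0.1987) − 1 = -8.3924%
Error = -10.0600% − (-8.3924%) = -1.6676% → -1.668%.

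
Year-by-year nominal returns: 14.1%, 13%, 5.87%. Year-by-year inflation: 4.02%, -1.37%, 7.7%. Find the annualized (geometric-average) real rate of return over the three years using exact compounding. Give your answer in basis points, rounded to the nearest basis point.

730 basis points

Compound the nominal returns: 1.1410 × 1.1300 × 1.0587 = 1.36501367.
Compound inflation: 1.0402 × 0.9863 × 1.0770 = 1.10494735.
Deflate: 1.36501367 / 1.10494735 = 1.23536535.
Annualized real rate = 1.23536535^(1/3) − 1 = 7.2997% → 730 basis points.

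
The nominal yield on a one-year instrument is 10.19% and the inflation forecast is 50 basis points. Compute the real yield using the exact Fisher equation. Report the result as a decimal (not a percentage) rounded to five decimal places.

By the Fisher identity, 1 + r = (1 + i)/(1 + π).
1 + r = 1.10190 / 1.00500 = 1.096418
r = 1.096418 − 1 = 9.6418%, i.e. 0.09642.

0.09642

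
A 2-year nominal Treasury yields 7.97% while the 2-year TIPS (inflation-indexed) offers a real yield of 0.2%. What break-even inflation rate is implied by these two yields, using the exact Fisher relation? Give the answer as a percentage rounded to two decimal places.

(1 + π) = (1 + i)/(1 + r) = 1.07970 / 1.00200 = 1.077545
Break-even inflation = 1.077545 − 1 → 7.75%.

7.75%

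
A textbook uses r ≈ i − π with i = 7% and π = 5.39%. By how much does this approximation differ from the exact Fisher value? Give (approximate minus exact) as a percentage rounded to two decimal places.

0.08%

Approximate: r ≈ 7.000% − 5.390% = 1.6100%
Exact: (1 + 0.0700)/(1 + 0.0539) − 1 = 1.5277%
Error = 1.6100% − 1.5277% = 0.0823% → 0.08%.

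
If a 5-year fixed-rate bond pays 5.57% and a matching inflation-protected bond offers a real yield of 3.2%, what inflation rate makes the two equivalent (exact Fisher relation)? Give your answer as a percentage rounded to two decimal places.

(1 + π) = (1 + i)/(1 + r) = 1.05570 / 1.03200 = 1.022965
Break-even inflation = 1.022965 − 1 → 2.30%.

2.30%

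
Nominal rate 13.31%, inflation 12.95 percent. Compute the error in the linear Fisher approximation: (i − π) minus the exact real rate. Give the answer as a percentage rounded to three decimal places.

Approximate: r ≈ 13.310% − 12.950% = 0.3600%
Exact: (1 + 0.1331)/(1 + 0.1295) − 1 = 0.3187%
Error = 0.3600% − 0.3187% = 0.0413% → 0.041%.

0.041%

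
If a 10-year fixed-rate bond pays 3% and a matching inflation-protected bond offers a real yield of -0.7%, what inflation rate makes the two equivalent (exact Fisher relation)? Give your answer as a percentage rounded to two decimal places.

(1 + π) = (1 + i)/(1 + r) = 1.03000 / 0.99300 = 1.037261
Break-even inflation = 1.037261 − 1 → 3.73%.

3.73%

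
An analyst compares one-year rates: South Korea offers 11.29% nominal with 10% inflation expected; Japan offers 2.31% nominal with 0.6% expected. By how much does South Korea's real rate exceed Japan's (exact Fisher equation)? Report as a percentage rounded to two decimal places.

South Korea: (1 + 0.1129)/(1 + 0.1000) − 1 = 1.1727%
Japan: (1 + 0.0231)/(1 + 0.0060) − 1 = 1.6998%
Differential = 1.1727% − 1.6998% = -0.5271% → -0.53%.

-0.53%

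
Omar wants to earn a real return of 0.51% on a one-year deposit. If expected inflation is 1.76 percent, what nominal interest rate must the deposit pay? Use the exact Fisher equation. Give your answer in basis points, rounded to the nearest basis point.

228 basis points

(1 + i) = (1 + r)(1 + π) = 1.00510 × 1.01760 = 1.02278976
i = 1.02278976 − 1, so the required nominal rate is 228 basis points.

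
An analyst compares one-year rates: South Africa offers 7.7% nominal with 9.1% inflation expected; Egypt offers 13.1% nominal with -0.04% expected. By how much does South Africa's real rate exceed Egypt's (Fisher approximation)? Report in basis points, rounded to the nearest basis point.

South Africa: 7.7% − 9.1% = -1.400%
Egypt: 13.1% − (-0.04%) = 13.140%
Differential = -14.540% → -1454 basis points.

-1454 basis points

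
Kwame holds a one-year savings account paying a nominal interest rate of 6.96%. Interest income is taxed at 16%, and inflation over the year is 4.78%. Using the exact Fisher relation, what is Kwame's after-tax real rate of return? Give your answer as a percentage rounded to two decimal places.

After-tax nominal return = 6.96% × (1 − 0.16) = 5.8464%.
1 + r = 1.058464 / 1.04780 = 1.010178
After-tax real rate = 1.010178 − 1 → 1.02%.

1.02%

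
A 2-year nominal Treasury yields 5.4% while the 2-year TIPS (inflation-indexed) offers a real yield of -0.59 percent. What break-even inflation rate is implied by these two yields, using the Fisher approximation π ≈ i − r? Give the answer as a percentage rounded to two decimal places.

5.99%

π ≈ i − r = 5.4% − (-0.59%) → 5.99%.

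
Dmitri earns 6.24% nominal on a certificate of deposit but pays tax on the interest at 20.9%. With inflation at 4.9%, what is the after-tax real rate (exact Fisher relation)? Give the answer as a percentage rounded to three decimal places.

After-tax nominal return = 6.24% × (1 − 0.209) = 4.93584%.
1 + r = 1.0493584 / 1.04900 = 1.000342
After-tax real rate = 1.000342 − 1 → 0.034%.

0.034%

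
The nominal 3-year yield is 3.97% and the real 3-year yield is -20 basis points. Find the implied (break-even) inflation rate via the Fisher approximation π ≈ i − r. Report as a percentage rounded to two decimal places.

π ≈ i − r = 3.97% − (-0.2%) → 4.17%.

4.17%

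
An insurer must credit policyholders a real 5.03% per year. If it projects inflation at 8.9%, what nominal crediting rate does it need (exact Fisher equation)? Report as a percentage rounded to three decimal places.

14.378%

(1 + i) = (1 + r)(1 + π) = 1.05030 × 1.08900 = 1.1437767
i = 1.1437767 − 1, so the required nominal rate is 14.378%.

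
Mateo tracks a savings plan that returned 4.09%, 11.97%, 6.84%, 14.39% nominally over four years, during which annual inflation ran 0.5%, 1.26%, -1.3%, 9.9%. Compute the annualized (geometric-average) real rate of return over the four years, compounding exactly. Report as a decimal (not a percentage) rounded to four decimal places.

Compound the nominal returns: 1.0409 × 1.1197 × 1.0684 × 1.1439 = 1.42440217.
Compound inflation: 1.0050 × 1.0126 × 0.9870 × 1.0990 = 1.10387229.
Deflate: 1.42440217 / 1.10387229 = 1.29036863.
Annualized real rate = 1.29036863^(1/4) − 1 = 6.5807% → 0.0658.

0.0658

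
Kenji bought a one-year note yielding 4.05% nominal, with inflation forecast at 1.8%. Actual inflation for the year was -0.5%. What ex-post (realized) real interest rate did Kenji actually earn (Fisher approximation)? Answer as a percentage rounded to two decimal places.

Ex-post: 4.05% − (-0.5%) = 4.550%
So the realized real rate is 4.55%.

4.55%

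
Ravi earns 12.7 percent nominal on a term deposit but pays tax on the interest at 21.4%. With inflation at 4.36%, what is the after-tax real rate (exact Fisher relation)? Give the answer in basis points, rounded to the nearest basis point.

After-tax nominal return = 12.7% × (1 − 0.214) = 9.9822%.
1 + r = 1.099822 / 1.04360 = 1.053873
After-tax real rate = 1.053873 − 1 → 539 basis points.

539 basis points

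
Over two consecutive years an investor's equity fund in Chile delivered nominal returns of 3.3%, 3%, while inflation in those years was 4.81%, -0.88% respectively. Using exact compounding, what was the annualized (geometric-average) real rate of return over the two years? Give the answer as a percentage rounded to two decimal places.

Nominal growth factor = 1.0330 × 1.0300 = 1.06399000
Price-level growth factor = 1.0481 × 0.9912 = 1.03887672
Real growth factor = 1.06399000 / 1.03887672 = 1.02417349
Annualized real rate = 1.02417349^(1/2) − 1 = 1.2015% → 1.20%.

1.20%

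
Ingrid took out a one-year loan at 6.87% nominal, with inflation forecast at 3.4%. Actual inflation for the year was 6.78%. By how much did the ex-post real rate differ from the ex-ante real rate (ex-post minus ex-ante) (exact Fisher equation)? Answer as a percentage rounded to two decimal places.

Ex-ante: (1 + 0.0687)/(1 + 0.0340) − 1 = 3.3559%
Ex-post: (1 + 0.0687)/(1 + 0.0678) − 1 = 0.0843%
Difference (ex-post − ex-ante) = -3.2716% → -3.27%.

-3.27%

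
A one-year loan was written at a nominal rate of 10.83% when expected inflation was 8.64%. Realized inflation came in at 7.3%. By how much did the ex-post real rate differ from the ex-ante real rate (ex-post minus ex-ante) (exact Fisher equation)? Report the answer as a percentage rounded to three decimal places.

1.274%

Ex-ante: (1 + 0.1083)/(1 + 0.0864) − 1 = 2.0158%
Ex-post: (1 + 0.1083)/(1 + 0.0730) − 1 = 3.2898%
Difference (ex-post − ex-ante) = 1.2740% → 1.274%.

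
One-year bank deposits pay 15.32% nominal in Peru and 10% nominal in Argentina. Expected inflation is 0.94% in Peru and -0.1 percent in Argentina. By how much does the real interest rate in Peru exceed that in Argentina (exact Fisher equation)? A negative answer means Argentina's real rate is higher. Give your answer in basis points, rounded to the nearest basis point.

414 basis points

Peru: (1 + 0.1532)/(1 + 0.0094) − 1 = 14.2461%
Argentina: (1 + 0.1000)/(1 − 0.0010) − 1 = 10.1101%
Differential = 14.2461% − 10.1101% = 4.1360% → 414 basis points.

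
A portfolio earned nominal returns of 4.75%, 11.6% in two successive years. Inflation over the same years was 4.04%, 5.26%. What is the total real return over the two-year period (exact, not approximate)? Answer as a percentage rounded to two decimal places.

Compound the nominal returns: 1.0475 × 1.1160 = 1.169010.
Compound inflation: 1.0404 × 1.0526 = 1.095125.
Deflate: 1.169010 / 1.095125 = 1.067467.
Total real return = 1.067467 − 1 → 6.75%.

6.75%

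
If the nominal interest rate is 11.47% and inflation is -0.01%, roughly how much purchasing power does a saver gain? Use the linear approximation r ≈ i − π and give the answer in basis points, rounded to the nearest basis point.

1148 basis points

r ≈ i − π = 11.47% − (-0.01%) = 1148 basis points.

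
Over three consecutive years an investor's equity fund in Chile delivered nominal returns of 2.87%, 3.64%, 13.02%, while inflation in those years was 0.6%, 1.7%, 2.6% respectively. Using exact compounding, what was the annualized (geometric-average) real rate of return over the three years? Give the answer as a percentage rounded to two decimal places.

4.71%

Nominal growth factor = 1.0287 × 1.0364 × 1.1302 = 1.20495672
Price-level growth factor = 1.0060 × 1.0170 × 1.0260 = 1.04970265
Real growth factor = 1.20495672 / 1.04970265 = 1.14790290
Annualized real rate = 1.14790290^(1/3) − 1 = 4.7052% → 4.71%.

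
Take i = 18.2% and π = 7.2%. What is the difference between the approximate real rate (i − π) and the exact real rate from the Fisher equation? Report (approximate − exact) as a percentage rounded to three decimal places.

0.739%

Approximate: r ≈ 18.200% − 7.200% = 11.0000%
Exact: (1 + 0.1820)/(1 + 0.0720) − 1 = 10.2612%
Error = 11.0000% − 10.2612% = 0.7388% → 0.739%.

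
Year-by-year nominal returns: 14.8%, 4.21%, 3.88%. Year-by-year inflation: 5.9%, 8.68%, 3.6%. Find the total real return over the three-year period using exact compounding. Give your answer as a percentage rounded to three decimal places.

Nominal growth factor = 1.1480 × 1.0421 × 1.0388 = 1.242748
Price-level growth factor = 1.0590 × 1.0868 × 1.0360 = 1.192354
Real growth factor = 1.242748 / 1.192354 = 1.042264
Total real return = 1.042264 − 1 → 4.226%.

4.226%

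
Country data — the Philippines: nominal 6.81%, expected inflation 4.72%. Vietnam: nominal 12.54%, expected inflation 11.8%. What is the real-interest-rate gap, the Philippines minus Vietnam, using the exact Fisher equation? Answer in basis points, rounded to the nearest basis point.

133 basis points

The Philippines: (1 + 0.0681)/(1 + 0.0472) − 1 = 1.9958%
Vietnam: (1 + 0.1254)/(1 + 0.1180) − 1 = 0.6619%
Differential = 1.9958% − 0.6619% = 1.3339% → 133 basis points.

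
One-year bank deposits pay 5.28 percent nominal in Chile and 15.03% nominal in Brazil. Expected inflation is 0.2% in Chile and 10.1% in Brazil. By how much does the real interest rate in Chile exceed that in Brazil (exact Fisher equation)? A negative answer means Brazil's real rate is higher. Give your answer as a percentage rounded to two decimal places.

0.59%

Chile: (1 + 0.0528)/(1 + 0.0020) − 1 = 5.0699%
Brazil: (1 + 0.1503)/(1 + 0.1010) − 1 = 4.4777%
Differential = 5.0699% − 4.4777% = 0.5921% → 0.59%.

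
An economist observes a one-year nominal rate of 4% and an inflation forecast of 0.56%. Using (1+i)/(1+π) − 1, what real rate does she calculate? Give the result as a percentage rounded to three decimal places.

By the Fisher equation, 1 + r = (1 + i)/(1 + π).
1 + r = 1.04000 / 1.00560 = 1.034208
r = 1.034208 − 1 = 3.4208%, i.e. 3.421%.

3.421%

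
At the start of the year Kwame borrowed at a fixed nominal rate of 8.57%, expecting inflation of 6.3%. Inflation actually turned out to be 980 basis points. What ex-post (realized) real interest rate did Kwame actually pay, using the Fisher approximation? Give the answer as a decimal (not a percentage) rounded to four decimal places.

-0.0123

Ex-post: 8.57% − 9.8% = -1.230%
So the realized real rate is -0.0123.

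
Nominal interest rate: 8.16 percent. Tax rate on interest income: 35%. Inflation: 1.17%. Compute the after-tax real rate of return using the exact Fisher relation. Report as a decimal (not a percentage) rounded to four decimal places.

After-tax nominal return = 8.16% × (1 − 0.35) = 5.3040%.
1 + r = 1.05304 / 1.01170 = 1.040862
After-tax real rate = 1.040862 − 1 → 0.0409.

0.0409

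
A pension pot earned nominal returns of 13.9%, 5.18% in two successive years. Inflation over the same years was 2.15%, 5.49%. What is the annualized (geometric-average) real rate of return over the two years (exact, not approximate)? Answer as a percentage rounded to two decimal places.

5.44%

Nominal growth factor = 1.1390 × 1.0518 = 1.19800020
Price-level growth factor = 1.0215 × 1.0549 = 1.07758035
Real growth factor = 1.19800020 / 1.07758035 = 1.11175023
Annualized real rate = 1.11175023^(1/2) − 1 = 5.4396% → 5.44%.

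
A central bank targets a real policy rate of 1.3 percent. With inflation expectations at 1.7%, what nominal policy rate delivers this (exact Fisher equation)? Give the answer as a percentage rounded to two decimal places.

(1 + i) = (1 + r)(1 + π) = 1.01300 × 1.01700 = 1.030221
i = 1.030221 − 1, so the required nominal rate is 3.02%.

3.02%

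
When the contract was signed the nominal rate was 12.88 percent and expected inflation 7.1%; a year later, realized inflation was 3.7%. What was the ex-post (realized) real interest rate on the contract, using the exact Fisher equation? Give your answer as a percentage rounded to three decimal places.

Ex-post: (1 + 0.1288)/(1 + 0.0370) − 1 = 8.85246%
So the realized real rate is 8.852%.

8.852%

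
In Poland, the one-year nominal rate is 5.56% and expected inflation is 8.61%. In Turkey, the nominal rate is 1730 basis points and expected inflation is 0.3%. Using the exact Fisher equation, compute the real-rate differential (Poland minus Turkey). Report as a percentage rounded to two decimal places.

-19.76%

Poland: (1 + 0.0556)/(1 + 0.0861) − 1 = -2.8082%
Turkey: (1 + 0.1730)/(1 + 0.0030) − 1 = 16.9492%
Differential = -2.8082% − 16.9492% = -19.7574% → -19.76%.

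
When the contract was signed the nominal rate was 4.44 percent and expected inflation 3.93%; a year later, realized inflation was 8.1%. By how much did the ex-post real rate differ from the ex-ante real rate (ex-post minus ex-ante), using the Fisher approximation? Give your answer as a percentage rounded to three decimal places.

-4.170%

Ex-ante: 4.44% − 3.93% = 0.510%
Ex-post: 4.44% − 8.1% = -3.660%
Difference (ex-post − ex-ante) = -4.1700% → -4.170%.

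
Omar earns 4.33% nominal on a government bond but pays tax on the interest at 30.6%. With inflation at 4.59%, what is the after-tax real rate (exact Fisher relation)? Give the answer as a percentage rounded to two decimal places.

-1.52%

After-tax nominal return = 4.33% × (1 − 0.306) = 3.00502%.
1 + r = 1.0300502 / 1.04590 = 0.984846
After-tax real rate = 0.984846 − 1 → -1.52%.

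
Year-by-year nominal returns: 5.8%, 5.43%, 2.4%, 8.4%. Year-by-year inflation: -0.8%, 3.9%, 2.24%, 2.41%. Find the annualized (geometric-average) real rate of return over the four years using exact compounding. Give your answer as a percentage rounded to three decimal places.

3.496%

Compound the nominal returns: 1.0580 × 1.0543 × 1.0240 × 1.0840 = 1.23816668.
Compound inflation: 0.9920 × 1.0390 × 1.0224 × 1.0241 = 1.07917140.
Deflate: 1.23816668 / 1.07917140 = 1.14733089.
Annualized real rate = 1.14733089^(1/4) − 1 = 3.4957% → 3.496%.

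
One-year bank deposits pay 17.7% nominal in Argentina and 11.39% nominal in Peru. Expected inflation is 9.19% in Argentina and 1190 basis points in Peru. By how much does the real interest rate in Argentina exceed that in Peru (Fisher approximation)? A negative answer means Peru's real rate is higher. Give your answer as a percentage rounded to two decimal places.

Argentina: 17.7% − 9.19% = 8.510%
Peru: 11.39% − 11.9% = -0.510%
Differential = 9.020% → 9.02%.

9.02%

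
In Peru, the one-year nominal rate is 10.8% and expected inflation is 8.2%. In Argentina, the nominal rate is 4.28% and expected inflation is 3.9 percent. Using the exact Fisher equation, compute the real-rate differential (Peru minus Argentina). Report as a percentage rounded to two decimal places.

Peru: (1 + 0.1080)/(1 + 0.0820) − 1 = 2.4030%
Argentina: (1 + 0.0428)/(1 + 0.0390) − 1 = 0.3657%
Differential = 2.4030% − 0.3657% = 2.0372% → 2.04%.

2.04%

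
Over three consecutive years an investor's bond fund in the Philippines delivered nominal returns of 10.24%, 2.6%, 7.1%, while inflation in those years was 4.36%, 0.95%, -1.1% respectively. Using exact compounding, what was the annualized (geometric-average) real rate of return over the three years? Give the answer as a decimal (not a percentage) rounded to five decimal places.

0.05151

Nominal growth factor = 1.1024 × 1.0260 × 1.0710 = 1.21136783
Price-level growth factor = 1.0436 × 1.0095 × 0.9890 = 1.04192554
Real growth factor = 1.21136783 / 1.04192554 = 1.16262418
Annualized real rate = 1.16262418^(1/3) − 1 = 5.1509% → 0.05151.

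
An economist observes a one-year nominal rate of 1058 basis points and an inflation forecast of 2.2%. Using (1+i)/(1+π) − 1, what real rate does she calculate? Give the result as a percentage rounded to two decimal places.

8.20%

By the Fisher equation, 1 + r = (1 + i)/(1 + π).
1 + r = 1.10580 / 1.02200 = 1.081996
r = 1.081996 − 1 = 8.1996%, i.e. 8.20%.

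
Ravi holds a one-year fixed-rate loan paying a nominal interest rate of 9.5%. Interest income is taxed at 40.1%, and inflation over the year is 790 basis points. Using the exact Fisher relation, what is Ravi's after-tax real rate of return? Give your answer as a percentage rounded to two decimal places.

-2.05%

After-tax nominal return = 9.5% × (1 − 0.401) = 5.6905%.
1 + r = 1.056905 / 1.07900 = 0.979523
After-tax real rate = 0.979523 − 1 → -2.05%.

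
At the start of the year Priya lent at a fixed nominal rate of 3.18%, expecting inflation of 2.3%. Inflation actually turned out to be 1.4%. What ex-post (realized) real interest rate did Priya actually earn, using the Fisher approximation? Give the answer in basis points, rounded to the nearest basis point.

178 basis points

Ex-post: 3.18% − 1.4% = 1.780%
So the realized real rate is 178 basis points.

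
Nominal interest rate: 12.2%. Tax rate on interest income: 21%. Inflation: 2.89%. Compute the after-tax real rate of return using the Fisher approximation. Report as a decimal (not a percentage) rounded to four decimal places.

0.0675

After-tax nominal return = 12.2% × (1 − 0.21) = 9.6380%.
r ≈ 9.6380% − 2.89% → 0.0675.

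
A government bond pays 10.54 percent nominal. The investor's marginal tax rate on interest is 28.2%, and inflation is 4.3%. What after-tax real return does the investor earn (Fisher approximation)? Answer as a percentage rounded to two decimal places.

3.27%

After-tax nominal return = 10.54% × (1 − 0.282) = 7.56772%.
r ≈ 7.56772% − 4.3% → 3.27%.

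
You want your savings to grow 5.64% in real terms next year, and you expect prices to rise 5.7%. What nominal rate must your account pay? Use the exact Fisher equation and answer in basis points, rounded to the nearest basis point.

(1 + i) = (1 + r)(1 + π) = 1.05640 × 1.05700 = 1.1166148
i = 1.1166148 − 1, so the required nominal rate is 1166 basis points.

1166 basis points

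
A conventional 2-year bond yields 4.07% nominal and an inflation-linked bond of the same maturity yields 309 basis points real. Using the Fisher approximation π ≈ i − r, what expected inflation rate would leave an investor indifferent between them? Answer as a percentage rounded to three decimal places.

0.980%

π ≈ i − r = 4.07% − 3.09% → 0.980%.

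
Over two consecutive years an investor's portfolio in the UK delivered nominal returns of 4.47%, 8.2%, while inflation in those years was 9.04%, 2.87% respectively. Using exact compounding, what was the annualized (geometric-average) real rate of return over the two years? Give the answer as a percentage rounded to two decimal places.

Compound the nominal returns: 1.0447 × 1.0820 = 1.13036540.
Compound inflation: 1.0904 × 1.0287 = 1.12169448.
Deflate: 1.13036540 / 1.12169448 = 1.00773020.
Annualized real rate = 1.00773020^(1/2) − 1 = 0.3858% → 0.39%.

0.39%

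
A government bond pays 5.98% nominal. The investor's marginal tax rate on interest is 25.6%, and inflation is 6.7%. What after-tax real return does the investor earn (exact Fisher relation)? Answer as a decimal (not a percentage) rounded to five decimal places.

After-tax nominal return = 5.98% × (1 − 0.256) = 4.44912%.
1 + r = 1.0444912 / 1.06700 = 0.9789046
After-tax real rate = 0.9789046 − 1 → -0.02110.

-0.02110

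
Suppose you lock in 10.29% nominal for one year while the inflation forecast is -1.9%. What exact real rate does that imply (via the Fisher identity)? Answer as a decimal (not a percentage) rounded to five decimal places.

0.12426

By the Fisher identity, 1 + r = (1 + i)/(1 + π).
1 + r = 1.10290 / 0.98100 = 1.124261
r = 1.124261 − 1 = 12.4261%, i.e. 0.12426.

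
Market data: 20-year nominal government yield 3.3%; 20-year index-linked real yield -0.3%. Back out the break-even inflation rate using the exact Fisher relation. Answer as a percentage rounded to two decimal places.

3.61%

(1 + π) = (1 + i)/(1 + r) = 1.03300 / 0.99700 = 1.036108
Break-even inflation = 1.036108 − 1 → 3.61%.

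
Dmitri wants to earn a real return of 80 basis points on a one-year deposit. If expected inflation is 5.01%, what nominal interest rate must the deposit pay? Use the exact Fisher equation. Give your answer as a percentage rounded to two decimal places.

(1 + i) = (1 + r)(1 + π) = 1.00800 × 1.05010 = 1.0585008
i = 1.0585008 − 1, so the required nominal rate is 5.85%.

5.85%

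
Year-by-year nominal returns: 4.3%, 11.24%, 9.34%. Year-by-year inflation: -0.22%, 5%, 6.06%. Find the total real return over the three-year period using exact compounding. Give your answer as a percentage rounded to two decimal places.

14.17%

Compound the nominal returns: 1.0430 × 1.1124 × 1.0934 = 1.268599.
Compound inflation: 0.9978 × 1.0500 × 1.0606 = 1.111180.
Deflate: 1.268599 / 1.111180 = 1.141668.
Total real return = 1.141668 − 1 → 14.17%.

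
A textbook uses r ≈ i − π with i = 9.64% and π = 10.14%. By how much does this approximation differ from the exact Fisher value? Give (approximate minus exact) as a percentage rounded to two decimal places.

Approximate: r ≈ 9.640% − 10.140% = -0.5000%
Exact: (1 + 0.0964)/(1 + 0.1014) − 1 = -0.4540%
Error = -0.5000% − (-0.4540%) = -0.0460% → -0.05%.

-0.05%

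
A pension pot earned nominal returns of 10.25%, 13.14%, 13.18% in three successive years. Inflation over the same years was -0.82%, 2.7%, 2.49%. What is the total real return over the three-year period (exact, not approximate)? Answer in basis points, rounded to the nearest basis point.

Compound the nominal returns: 1.1025 × 1.1314 × 1.1318 = 1.411772.
Compound inflation: 0.9918 × 1.0270 × 1.0249 = 1.043941.
Deflate: 1.411772 / 1.043941 = 1.352348.
Total real return = 1.352348 − 1 → 3523 basis points.

3523 basis points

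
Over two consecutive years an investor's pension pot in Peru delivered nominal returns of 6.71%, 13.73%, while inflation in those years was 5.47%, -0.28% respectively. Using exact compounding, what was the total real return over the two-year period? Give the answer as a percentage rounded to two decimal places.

Compound the nominal returns: 1.0671 × 1.1373 = 1.213613.
Compound inflation: 1.0547 × 0.9972 = 1.051747.
Deflate: 1.213613 / 1.051747 = 1.153902.
Total real return = 1.153902 − 1 → 15.39%.

15.39%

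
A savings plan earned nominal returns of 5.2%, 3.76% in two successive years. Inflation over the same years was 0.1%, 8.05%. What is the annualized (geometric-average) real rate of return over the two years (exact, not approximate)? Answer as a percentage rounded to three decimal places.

Compound the nominal returns: 1.0520 × 1.0376 = 1.09155520.
Compound inflation: 1.0010 × 1.0805 = 1.08158050.
Deflate: 1.09155520 / 1.08158050 = 1.00922234.
Annualized real rate = 1.00922234^(1/2) − 1 = 0.4601% → 0.460%.

0.460%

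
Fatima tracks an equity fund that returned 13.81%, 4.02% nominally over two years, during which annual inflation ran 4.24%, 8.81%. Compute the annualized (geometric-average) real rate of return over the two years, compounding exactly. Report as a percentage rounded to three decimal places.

2.164%

Compound the nominal returns: 1.1381 × 1.0402 = 1.18385162.
Compound inflation: 1.0424 × 1.0881 = 1.13423544.
Deflate: 1.18385162 / 1.13423544 = 1.04374416.
Annualized real rate = 1.04374416^(1/2) − 1 = 2.1638% → 2.164%.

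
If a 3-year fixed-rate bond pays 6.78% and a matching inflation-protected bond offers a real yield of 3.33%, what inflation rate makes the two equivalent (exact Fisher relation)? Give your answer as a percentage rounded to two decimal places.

3.34%

(1 + π) = (1 + i)/(1 + r) = 1.06780 / 1.03330 = 1.033388
Break-even inflation = 1.033388 − 1 → 3.34%.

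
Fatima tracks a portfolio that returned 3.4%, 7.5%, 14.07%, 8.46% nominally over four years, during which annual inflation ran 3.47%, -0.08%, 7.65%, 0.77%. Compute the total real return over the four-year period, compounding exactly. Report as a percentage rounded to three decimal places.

22.619%

Compound the nominal returns: 1.0340 × 1.0750 × 1.1407 × 1.0846 = 1.375213.
Compound inflation: 1.0347 × 0.9992 × 1.0765 × 1.0077 = 1.121533.
Deflate: 1.375213 / 1.121533 = 1.226190.
Total real return = 1.226190 − 1 → 22.619%.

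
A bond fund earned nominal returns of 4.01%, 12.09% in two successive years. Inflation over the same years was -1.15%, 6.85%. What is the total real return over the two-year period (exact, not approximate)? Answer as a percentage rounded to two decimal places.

10.38%

Nominal growth factor = 1.0401 × 1.1209 = 1.165848
Price-level growth factor = 0.9885 × 1.0685 = 1.056212
Real growth factor = 1.165848 / 1.056212 = 1.103801
Total real return = 1.103801 − 1 → 10.38%.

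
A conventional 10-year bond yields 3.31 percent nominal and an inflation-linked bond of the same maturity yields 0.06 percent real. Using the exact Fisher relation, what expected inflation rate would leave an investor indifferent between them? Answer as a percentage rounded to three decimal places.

(1 + π) = (1 + i)/(1 + r) = 1.03310 / 1.00060 = 1.032481
Break-even inflation = 1.032481 − 1 → 3.248%.

3.248%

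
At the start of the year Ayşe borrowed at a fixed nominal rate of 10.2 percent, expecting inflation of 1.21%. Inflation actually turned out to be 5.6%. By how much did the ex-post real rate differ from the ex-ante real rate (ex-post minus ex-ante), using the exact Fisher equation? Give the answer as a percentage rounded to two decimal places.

-4.53%

Ex-ante: (1 + 0.1020)/(1 + 0.0121) − 1 = 8.8825%
Ex-post: (1 + 0.1020)/(1 + 0.0560) − 1 = 4.3561%
Difference (ex-post − ex-ante) = -4.5265% → -4.53%.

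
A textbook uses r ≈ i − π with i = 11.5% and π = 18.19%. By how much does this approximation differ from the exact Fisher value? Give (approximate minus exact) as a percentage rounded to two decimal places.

-1.03%

Approximate: r ≈ 11.500% − 18.190% = -6.6900%
Exact: (1 + 0.1150)/(1 + 0.1819) − 1 = -5.6604%
Error = -6.6900% − (-5.6604%) = -1.0296% → -1.03%.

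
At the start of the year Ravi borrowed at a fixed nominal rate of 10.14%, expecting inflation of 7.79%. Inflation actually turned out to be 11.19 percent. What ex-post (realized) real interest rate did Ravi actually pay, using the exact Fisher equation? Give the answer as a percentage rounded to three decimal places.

Ex-post: (1 + 0.1014)/(1 + 0.1119) − 1 = -0.9443%
So the realized real rate is -0.944%.

-0.944%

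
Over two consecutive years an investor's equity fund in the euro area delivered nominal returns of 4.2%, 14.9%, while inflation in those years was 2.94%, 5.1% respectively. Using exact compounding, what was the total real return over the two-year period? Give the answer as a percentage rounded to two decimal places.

10.66%

Compound the nominal returns: 1.0420 × 1.1490 = 1.197258.
Compound inflation: 1.0294 × 1.0510 = 1.081899.
Deflate: 1.197258 / 1.081899 = 1.106626.
Total real return = 1.106626 − 1 → 10.66%.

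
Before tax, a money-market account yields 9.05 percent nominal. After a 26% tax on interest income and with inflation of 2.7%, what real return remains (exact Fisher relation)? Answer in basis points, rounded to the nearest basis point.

After-tax nominal return = 9.05% × (1 − 0.26) = 6.6970%.
1 + r = 1.06697 / 1.02700 = 1.038919
After-tax real rate = 1.038919 − 1 → 389 basis points.

389 basis points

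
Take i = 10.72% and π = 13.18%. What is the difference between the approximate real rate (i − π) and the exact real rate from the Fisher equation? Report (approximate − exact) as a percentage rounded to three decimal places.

Approximate: r ≈ 10.720% − 13.180% = -2.4600%
Exact: (1 + 0.1072)/(1 + 0.1318) − 1 = -2.17353%
Error = -2.4600% − (-2.17353%) = -0.28647% → -0.286%.

-0.286%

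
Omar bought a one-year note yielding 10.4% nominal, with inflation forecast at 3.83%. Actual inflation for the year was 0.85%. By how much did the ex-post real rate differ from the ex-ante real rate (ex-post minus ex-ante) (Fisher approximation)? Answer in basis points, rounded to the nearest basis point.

Ex-ante: 10.4% − 3.83% = 6.570%
Ex-post: 10.4% − 0.85% = 9.550%
Difference (ex-post − ex-ante) = 2.9800% → 298 basis points.

298 basis points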